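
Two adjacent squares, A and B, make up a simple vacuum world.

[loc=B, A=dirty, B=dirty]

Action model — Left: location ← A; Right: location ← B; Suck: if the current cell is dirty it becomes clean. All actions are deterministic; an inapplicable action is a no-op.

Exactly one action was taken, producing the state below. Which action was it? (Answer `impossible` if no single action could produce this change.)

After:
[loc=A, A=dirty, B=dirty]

Left

try  Left: loc=A A=dirty B=dirty  ← match
try Right: loc=B A=dirty B=dirty
try  Suck: loc=B A=dirty B=clean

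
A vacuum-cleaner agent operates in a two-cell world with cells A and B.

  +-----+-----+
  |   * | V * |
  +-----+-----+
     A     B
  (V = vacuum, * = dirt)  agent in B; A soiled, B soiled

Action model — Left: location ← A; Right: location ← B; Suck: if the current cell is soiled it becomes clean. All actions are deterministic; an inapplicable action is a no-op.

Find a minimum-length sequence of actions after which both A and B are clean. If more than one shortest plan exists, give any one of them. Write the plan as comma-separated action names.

1) do Suck; now loc=B A=soiled B=clean
2) do Left; now loc=A A=soiled B=clean
3) do Suck; now loc=A A=clean B=clean
min 3: Suck B + move + Suck A

Suck, Left, Suck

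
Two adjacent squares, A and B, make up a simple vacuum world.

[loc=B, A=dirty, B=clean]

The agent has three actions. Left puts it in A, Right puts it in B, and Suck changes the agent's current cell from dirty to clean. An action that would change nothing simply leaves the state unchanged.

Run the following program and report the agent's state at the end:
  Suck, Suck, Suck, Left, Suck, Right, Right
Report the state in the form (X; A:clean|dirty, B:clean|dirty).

[1] after Suck: (B; A:dirty, B:clean)
[2] after Suck: (B; A:dirty, B:clean)
[3] after Suck: (B; A:dirty, B:clean)
[4] after Left: (A; A:dirty, B:clean)
[5] after Suck: (A; A:clean, B:clean)
[6] after Right: (B; A:clean, B:clean)
[7] after Right: (B; A:clean, B:clean)

(B; A:clean, B:clean)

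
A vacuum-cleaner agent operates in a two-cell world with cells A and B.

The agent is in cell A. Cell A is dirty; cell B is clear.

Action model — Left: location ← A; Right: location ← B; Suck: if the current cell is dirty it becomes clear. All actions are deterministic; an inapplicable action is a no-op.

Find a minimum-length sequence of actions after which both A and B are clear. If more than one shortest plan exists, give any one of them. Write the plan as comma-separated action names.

1. Suck → <A|clear|clear>
min 1: A is dirty, one Suck

Suck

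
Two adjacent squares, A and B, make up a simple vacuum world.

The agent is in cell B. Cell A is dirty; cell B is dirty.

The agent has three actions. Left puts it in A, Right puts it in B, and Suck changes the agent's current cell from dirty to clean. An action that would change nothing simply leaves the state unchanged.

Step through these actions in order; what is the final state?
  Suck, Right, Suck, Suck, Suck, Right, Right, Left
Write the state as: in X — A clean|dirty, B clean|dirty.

in A — A dirty, B clean

t=1 Suck ⇒ in B — A dirty, B clean
t=2 Right ⇒ in B — A dirty, B clean
t=3 Suck ⇒ in B — A dirty, B clean
t=4 Suck ⇒ in B — A dirty, B clean
t=5 Suck ⇒ in B — A dirty, B clean
t=6 Right ⇒ in B — A dirty, B clean
t=7 Right ⇒ in B — A dirty, B clean
t=8 Left ⇒ in A — A dirty, B clean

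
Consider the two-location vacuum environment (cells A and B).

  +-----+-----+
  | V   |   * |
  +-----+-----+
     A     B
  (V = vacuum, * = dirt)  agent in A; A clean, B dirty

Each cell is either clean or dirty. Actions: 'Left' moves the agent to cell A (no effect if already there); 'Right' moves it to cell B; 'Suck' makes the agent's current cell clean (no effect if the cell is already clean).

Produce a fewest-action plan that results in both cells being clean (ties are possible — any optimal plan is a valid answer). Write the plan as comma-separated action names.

Right, Suck

t=1 Right ⇒ in B — A clean, B dirty
t=2 Suck ⇒ in B — A clean, B clean
min 2: go B then Suck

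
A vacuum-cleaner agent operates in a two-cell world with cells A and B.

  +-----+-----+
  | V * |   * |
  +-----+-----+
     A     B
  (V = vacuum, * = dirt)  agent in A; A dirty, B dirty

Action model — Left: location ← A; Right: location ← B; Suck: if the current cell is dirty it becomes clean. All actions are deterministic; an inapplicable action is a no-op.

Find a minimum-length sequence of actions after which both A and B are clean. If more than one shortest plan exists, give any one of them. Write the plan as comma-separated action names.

Suck, Right, Suck

step 1/3 (Suck): in A — A clean, B dirty
step 2/3 (Right): in B — A clean, B dirty
step 3/3 (Suck): in B — A clean, B clean
min 3: Suck A + move + Suck B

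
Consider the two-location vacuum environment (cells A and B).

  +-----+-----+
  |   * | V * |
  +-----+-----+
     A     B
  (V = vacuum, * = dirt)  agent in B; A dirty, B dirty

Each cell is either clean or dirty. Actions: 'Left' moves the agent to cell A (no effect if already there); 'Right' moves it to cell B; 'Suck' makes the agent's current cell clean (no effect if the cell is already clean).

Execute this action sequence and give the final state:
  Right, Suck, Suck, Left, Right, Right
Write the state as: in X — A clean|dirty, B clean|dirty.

Right (#1): in B — A dirty, B dirty
Suck (#2): in B — A dirty, B clean
Suck (#3): in B — A dirty, B clean
Left (#4): in A — A dirty, B clean
Right (#5): in B — A dirty, B clean
Right (#6): in B — A dirty, B clean

in B — A dirty, B clean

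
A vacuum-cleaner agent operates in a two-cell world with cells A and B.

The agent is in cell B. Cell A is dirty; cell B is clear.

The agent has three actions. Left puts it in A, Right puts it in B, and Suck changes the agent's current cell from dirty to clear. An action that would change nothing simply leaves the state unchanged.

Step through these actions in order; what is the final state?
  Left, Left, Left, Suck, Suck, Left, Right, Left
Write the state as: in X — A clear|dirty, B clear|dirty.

in A — A clear, B clear

1. Left → in A — A dirty, B clear
2. Left → in A — A dirty, B clear
3. Left → in A — A dirty, B clear
4. Suck → in A — A clear, B clear
5. Suck → in A — A clear, B clear
6. Left → in A — A clear, B clear
7. Right → in B — A clear, B clear
8. Left → in A — A clear, B clear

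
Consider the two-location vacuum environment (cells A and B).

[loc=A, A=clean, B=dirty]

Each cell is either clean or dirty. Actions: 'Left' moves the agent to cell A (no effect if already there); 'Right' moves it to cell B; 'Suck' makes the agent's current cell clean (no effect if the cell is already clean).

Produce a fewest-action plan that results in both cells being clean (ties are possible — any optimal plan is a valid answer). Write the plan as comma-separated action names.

1) do Right; now (B; A:clean, B:dirty)
2) do Suck; now (B; A:clean, B:clean)
min 2: go B then Suck

Right, Suck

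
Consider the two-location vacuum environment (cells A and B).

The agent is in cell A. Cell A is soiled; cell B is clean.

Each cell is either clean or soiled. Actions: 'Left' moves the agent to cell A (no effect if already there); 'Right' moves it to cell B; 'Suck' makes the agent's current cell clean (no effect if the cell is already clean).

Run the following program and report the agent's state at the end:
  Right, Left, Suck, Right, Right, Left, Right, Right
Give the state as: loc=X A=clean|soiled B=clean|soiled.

loc=B A=clean B=clean

Right (#1): loc=B A=soiled B=clean
Left (#2): loc=A A=soiled B=clean
Suck (#3): loc=A A=clean B=clean
Right (#4): loc=B A=clean B=clean
Right (#5): loc=B A=clean B=clean
Left (#6): loc=A A=clean B=clean
Right (#7): loc=B A=clean B=clean
Right (#8): loc=B A=clean B=clean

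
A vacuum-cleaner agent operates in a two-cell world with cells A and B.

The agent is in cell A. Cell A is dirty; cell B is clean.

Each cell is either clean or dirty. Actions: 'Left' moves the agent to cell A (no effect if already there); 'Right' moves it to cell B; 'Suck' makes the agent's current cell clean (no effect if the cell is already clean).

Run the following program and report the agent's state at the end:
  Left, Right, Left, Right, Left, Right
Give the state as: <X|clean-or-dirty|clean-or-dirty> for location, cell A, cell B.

<B|dirty|clean>

1. Left → <A|dirty|clean>
2. Right → <B|dirty|clean>
3. Left → <A|dirty|clean>
4. Right → <B|dirty|clean>
5. Left → <A|dirty|clean>
6. Right → <B|dirty|clean>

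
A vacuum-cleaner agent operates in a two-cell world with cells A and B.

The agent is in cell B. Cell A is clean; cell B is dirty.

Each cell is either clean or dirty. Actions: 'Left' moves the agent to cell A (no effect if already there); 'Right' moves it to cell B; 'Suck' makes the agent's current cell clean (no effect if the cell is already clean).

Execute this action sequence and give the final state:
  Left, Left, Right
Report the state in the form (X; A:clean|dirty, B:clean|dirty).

(B; A:clean, B:dirty)

1. Left → (A; A:clean, B:dirty)
2. Left → (A; A:clean, B:dirty)
3. Right → (B; A:clean, B:dirty)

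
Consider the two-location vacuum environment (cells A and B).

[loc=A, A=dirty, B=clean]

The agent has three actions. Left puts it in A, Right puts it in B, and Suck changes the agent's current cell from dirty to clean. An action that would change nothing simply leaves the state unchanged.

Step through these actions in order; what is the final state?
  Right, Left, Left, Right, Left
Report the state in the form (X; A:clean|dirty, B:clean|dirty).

(A; A:dirty, B:clean)

1. Right → (B; A:dirty, B:clean)
2. Left → (A; A:dirty, B:clean)
3. Left → (A; A:dirty, B:clean)
4. Right → (B; A:dirty, B:clean)
5. Left → (A; A:dirty, B:clean)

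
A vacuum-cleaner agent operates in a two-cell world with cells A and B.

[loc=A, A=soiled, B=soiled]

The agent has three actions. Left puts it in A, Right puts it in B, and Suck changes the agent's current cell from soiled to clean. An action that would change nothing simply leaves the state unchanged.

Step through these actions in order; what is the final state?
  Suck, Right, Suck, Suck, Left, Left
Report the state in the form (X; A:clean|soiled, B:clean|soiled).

(A; A:clean, B:clean)

Suck (#1): (A; A:clean, B:soiled)
Right (#2): (B; A:clean, B:soiled)
Suck (#3): (B; A:clean, B:clean)
Suck (#4): (B; A:clean, B:clean)
Left (#5): (A; A:clean, B:clean)
Left (#6): (A; A:clean, B:clean)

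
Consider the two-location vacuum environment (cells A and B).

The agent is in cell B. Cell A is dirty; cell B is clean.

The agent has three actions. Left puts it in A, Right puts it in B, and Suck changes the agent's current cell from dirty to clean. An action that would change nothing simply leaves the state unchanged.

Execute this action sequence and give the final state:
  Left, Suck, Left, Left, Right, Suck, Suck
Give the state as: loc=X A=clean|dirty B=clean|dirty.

loc=B A=clean B=clean

Left (#1): loc=A A=dirty B=clean
Suck (#2): loc=A A=clean B=clean
Left (#3): loc=A A=clean B=clean
Left (#4): loc=A A=clean B=clean
Right (#5): loc=B A=clean B=clean
Suck (#6): loc=B A=clean B=clean
Suck (#7): loc=B A=clean B=clean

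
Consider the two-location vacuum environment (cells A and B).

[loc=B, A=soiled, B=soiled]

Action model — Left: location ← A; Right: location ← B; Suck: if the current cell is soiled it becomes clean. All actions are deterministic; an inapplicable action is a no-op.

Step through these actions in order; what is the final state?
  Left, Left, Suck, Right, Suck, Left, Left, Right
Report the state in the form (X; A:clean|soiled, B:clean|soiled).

Left (#1): (A; A:soiled, B:soiled)
Left (#2): (A; A:soiled, B:soiled)
Suck (#3): (A; A:clean, B:soiled)
Right (#4): (B; A:clean, B:soiled)
Suck (#5): (B; A:clean, B:clean)
Left (#6): (A; A:clean, B:clean)
Left (#7): (A; A:clean, B:clean)
Right (#8): (B; A:clean, B:clean)

(B; A:clean, B:clean)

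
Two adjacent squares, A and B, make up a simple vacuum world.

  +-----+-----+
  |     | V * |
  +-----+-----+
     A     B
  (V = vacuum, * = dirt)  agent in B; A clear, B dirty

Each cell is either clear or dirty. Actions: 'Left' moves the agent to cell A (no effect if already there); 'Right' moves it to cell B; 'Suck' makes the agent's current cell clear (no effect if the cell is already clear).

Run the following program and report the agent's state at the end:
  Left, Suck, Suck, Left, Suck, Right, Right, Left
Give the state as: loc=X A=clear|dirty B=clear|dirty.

1. Left → loc=A A=clear B=dirty
2. Suck → loc=A A=clear B=dirty
3. Suck → loc=A A=clear B=dirty
4. Left → loc=A A=clear B=dirty
5. Suck → loc=A A=clear B=dirty
6. Right → loc=B A=clear B=dirty
7. Right → loc=B A=clear B=dirty
8. Left → loc=A A=clear B=dirty

loc=A A=clear B=dirty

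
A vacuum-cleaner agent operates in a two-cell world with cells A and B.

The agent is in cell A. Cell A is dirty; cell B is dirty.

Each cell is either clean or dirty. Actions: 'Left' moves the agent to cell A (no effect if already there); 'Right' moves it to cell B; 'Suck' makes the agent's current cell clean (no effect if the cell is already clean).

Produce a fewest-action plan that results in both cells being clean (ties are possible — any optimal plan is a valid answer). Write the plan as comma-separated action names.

Suck, Right, Suck

1. Suck → loc=A A=clean B=dirty
2. Right → loc=B A=clean B=dirty
3. Suck → loc=B A=clean B=clean
min 3: Suck A + move + Suck B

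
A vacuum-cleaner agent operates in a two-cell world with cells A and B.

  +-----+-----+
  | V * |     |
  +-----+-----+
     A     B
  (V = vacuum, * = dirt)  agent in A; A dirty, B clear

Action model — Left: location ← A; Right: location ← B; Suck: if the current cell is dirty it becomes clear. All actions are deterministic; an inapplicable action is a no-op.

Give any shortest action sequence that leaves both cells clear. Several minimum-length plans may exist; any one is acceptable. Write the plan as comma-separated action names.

Suck

1. Suck → <A|clear|clear>
min 1: A is dirty, one Suck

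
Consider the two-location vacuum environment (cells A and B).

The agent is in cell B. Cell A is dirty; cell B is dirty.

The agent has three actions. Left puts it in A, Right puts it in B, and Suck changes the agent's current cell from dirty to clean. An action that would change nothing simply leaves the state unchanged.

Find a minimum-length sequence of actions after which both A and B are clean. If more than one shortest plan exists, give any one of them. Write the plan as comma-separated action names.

[1] after Suck: <B|dirty|clean>
[2] after Left: <A|dirty|clean>
[3] after Suck: <A|clean|clean>
min 3: Suck B + move + Suck A

Suck, Left, Suck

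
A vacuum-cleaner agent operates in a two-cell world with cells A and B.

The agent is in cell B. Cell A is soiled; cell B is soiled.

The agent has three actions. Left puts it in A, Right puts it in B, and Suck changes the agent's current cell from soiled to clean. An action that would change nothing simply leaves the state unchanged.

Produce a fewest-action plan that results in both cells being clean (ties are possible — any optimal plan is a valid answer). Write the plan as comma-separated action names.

Suck, Left, Suck

t=1 Suck ⇒ loc=B A=soiled B=clean
t=2 Left ⇒ loc=A A=soiled B=clean
t=3 Suck ⇒ loc=A A=clean B=clean
min 3: Suck B + move + Suck A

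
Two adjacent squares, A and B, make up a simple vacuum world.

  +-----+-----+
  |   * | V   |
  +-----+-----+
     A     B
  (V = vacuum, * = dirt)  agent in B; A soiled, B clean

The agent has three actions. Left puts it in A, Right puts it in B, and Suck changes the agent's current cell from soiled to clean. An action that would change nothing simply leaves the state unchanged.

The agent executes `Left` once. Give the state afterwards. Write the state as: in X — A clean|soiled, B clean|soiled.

start: in B — A soiled, B clean
Left (#1): in A — A soiled, B clean

in A — A soiled, B clean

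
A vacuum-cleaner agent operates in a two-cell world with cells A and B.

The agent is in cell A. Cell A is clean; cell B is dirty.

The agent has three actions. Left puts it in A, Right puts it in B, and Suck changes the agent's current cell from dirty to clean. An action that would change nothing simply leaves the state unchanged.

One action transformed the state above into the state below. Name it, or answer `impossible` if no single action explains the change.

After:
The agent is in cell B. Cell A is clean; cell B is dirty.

Right

try  Left: in A — A clean, B dirty
try Right: in B — A clean, B dirty  ← match
try  Suck: in A — A clean, B dirty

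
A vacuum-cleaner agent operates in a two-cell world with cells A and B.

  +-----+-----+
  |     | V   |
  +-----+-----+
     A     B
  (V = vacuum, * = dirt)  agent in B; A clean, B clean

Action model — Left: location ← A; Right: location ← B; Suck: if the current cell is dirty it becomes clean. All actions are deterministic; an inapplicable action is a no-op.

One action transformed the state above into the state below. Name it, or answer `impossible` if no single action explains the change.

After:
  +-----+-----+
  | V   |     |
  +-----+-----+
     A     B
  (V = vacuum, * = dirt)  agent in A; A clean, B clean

Left

try  Left: loc=A A=clean B=clean  ← match
try Right: loc=B A=clean B=clean
try  Suck: loc=B A=clean B=clean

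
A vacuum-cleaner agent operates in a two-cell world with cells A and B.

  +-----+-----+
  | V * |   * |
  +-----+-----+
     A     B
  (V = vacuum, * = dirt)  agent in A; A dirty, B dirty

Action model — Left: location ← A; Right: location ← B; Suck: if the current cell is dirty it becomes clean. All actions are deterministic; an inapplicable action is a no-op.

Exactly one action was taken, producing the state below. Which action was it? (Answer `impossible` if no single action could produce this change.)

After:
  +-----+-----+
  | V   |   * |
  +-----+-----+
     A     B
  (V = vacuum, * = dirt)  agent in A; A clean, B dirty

Suck

try  Left: in A — A dirty, B dirty
try Right: in B — A dirty, B dirty
try  Suck: in A — A clean, B dirty  ← match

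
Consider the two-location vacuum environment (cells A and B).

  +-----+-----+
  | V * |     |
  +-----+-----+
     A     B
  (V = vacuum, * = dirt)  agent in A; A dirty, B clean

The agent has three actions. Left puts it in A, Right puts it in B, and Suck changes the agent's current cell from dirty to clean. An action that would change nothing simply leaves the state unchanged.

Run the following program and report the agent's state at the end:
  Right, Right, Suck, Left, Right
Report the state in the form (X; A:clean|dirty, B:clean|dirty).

(B; A:dirty, B:clean)

step 1/5 (Right): (B; A:dirty, B:clean)
step 2/5 (Right): (B; A:dirty, B:clean)
step 3/5 (Suck): (B; A:dirty, B:clean)
step 4/5 (Left): (A; A:dirty, B:clean)
step 5/5 (Right): (B; A:dirty, B:clean)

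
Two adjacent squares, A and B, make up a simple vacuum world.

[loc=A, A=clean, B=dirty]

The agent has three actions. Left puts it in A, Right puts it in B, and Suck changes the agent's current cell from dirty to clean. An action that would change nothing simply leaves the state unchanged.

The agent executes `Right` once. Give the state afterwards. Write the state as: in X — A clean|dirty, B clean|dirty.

start: in A — A clean, B dirty
[1] after Right: in B — A clean, B dirty

in B — A clean, B dirty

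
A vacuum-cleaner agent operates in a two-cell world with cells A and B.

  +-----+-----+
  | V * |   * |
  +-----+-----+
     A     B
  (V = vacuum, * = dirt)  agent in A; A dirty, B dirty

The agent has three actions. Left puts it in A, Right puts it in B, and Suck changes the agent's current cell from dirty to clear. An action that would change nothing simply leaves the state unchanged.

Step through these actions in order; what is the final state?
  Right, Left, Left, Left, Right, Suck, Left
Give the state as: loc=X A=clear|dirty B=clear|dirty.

loc=A A=dirty B=clear

1. Right → loc=B A=dirty B=dirty
2. Left → loc=A A=dirty B=dirty
3. Left → loc=A A=dirty B=dirty
4. Left → loc=A A=dirty B=dirty
5. Right → loc=B A=dirty B=dirty
6. Suck → loc=B A=dirty B=clear
7. Left → loc=A A=dirty B=clear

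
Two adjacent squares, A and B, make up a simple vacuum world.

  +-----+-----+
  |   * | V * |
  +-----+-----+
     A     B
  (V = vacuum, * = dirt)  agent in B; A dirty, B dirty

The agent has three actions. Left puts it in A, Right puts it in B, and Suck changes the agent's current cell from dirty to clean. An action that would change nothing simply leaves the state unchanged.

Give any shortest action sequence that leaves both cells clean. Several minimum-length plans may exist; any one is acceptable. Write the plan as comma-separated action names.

Suck, Left, Suck

step 1/3 (Suck): in B — A dirty, B clean
step 2/3 (Left): in A — A dirty, B clean
step 3/3 (Suck): in A — A clean, B clean
min 3: Suck B + move + Suck A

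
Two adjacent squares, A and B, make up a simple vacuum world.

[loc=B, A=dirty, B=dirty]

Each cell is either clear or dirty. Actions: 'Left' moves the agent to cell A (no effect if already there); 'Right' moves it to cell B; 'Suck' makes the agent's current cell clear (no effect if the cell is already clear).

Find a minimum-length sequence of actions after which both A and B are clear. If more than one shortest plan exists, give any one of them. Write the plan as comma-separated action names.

1) do Suck; now in B — A dirty, B clear
2) do Left; now in A — A dirty, B clear
3) do Suck; now in A — A clear, B clear
min 3: Suck B + move + Suck A

Suck, Left, Suck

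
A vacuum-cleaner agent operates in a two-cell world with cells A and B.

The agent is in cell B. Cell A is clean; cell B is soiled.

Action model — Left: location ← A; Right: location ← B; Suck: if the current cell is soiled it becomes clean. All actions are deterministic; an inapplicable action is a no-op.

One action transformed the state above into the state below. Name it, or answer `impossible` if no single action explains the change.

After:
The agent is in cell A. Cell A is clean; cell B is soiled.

try  Left: (A; A:clean, B:soiled)  ← match
try Right: (B; A:clean, B:soiled)
try  Suck: (B; A:clean, B:clean)

Left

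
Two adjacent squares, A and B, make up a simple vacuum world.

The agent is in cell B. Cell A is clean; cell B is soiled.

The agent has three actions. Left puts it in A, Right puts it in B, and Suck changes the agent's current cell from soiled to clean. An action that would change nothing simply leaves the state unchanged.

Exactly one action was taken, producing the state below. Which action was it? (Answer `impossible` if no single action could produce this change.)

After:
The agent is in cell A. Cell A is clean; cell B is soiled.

try  Left: <A|clean|soiled>  ← match
try Right: <B|clean|soiled>
try  Suck: <B|clean|clean>

Left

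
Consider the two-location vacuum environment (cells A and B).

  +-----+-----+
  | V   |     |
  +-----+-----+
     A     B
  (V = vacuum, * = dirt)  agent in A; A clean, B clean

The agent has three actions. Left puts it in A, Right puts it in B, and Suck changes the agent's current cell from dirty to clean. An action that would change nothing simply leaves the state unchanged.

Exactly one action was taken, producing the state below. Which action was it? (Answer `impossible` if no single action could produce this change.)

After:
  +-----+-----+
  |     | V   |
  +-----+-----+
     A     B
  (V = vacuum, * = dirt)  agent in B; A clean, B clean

try  Left: <A|clean|clean>
try Right: <B|clean|clean>  ← match
try  Suck: <A|clean|clean>

Right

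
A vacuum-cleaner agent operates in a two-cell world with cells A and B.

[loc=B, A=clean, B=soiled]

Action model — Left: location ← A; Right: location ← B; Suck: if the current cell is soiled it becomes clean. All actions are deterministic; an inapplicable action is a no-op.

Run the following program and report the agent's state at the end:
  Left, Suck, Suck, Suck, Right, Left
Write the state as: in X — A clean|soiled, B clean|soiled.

[1] after Left: in A — A clean, B soiled
[2] after Suck: in A — A clean, B soiled
[3] after Suck: in A — A clean, B soiled
[4] after Suck: in A — A clean, B soiled
[5] after Right: in B — A clean, B soiled
[6] after Left: in A — A clean, B soiled

in A — A clean, B soiled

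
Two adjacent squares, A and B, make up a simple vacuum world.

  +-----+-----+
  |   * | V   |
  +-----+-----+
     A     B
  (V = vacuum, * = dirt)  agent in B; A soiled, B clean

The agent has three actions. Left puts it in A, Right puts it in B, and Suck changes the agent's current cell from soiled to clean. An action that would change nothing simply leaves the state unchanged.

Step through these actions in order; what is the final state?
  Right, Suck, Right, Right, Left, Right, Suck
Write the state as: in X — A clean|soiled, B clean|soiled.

1. Right → in B — A soiled, B clean
2. Suck → in B — A soiled, B clean
3. Right → in B — A soiled, B clean
4. Right → in B — A soiled, B clean
5. Left → in A — A soiled, B clean
6. Right → in B — A soiled, B clean
7. Suck → in B — A soiled, B clean

in B — A soiled, B clean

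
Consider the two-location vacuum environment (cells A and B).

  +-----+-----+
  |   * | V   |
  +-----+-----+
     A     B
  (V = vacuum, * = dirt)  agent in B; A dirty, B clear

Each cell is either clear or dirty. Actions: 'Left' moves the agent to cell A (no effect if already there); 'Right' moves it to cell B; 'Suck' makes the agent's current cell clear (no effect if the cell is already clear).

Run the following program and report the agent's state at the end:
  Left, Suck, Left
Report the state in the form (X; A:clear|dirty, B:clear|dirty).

(A; A:clear, B:clear)

Left (#1): (A; A:dirty, B:clear)
Suck (#2): (A; A:clear, B:clear)
Left (#3): (A; A:clear, B:clear)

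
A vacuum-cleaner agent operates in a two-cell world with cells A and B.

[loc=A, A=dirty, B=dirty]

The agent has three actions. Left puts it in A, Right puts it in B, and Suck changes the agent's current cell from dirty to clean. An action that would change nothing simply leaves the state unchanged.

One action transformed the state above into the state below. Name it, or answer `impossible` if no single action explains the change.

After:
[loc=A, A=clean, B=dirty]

Suck

try  Left: (A; A:dirty, B:dirty)
try Right: (B; A:dirty, B:dirty)
try  Suck: (A; A:clean, B:dirty)  ← match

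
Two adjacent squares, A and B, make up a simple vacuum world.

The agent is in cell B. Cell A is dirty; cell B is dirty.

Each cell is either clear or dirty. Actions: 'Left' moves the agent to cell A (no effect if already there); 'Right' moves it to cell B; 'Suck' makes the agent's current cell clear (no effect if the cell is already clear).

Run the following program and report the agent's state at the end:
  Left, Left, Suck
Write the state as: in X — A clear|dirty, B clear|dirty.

in A — A clear, B dirty

step 1/3 (Left): in A — A dirty, B dirty
step 2/3 (Left): in A — A dirty, B dirty
step 3/3 (Suck): in A — A clear, B dirty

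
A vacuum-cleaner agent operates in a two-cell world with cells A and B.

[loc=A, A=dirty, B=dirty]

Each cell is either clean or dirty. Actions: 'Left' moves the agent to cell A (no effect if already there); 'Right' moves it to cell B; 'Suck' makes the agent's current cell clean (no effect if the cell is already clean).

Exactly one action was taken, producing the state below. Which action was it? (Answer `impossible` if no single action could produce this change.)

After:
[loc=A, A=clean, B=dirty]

Suck

try  Left: loc=A A=dirty B=dirty
try Right: loc=B A=dirty B=dirty
try  Suck: loc=A A=clean B=dirty  ← match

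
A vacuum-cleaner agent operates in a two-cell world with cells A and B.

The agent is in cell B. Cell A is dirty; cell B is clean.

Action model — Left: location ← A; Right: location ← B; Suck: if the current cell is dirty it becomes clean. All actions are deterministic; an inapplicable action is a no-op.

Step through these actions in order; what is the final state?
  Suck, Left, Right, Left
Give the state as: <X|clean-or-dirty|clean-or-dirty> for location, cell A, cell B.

step 1/4 (Suck): <B|dirty|clean>
step 2/4 (Left): <A|dirty|clean>
step 3/4 (Right): <B|dirty|clean>
step 4/4 (Left): <A|dirty|clean>

<A|dirty|clean>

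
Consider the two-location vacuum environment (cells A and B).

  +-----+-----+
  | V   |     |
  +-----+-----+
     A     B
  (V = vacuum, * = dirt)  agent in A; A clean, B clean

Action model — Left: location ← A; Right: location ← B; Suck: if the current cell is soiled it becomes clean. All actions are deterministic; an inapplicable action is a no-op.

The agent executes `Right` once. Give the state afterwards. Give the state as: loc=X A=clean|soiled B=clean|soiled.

start: loc=A A=clean B=clean
[1] after Right: loc=B A=clean B=clean

loc=B A=clean B=clean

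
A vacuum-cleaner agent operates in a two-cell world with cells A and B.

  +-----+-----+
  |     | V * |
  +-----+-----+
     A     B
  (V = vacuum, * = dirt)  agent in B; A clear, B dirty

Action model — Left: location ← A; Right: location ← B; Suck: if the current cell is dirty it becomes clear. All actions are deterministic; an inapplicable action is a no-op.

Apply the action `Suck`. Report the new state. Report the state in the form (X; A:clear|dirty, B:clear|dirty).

start: (B; A:clear, B:dirty)
t=1 Suck ⇒ (B; A:clear, B:clear)

(B; A:clear, B:clear)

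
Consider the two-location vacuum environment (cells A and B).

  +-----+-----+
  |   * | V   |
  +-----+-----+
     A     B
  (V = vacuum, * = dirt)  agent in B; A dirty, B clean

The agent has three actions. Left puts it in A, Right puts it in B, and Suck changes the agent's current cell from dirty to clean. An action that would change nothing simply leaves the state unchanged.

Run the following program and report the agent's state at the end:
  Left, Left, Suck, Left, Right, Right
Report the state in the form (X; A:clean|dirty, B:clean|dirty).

[1] after Left: (A; A:dirty, B:clean)
[2] after Left: (A; A:dirty, B:clean)
[3] after Suck: (A; A:clean, B:clean)
[4] after Left: (A; A:clean, B:clean)
[5] after Right: (B; A:clean, B:clean)
[6] after Right: (B; A:clean, B:clean)

(B; A:clean, B:clean)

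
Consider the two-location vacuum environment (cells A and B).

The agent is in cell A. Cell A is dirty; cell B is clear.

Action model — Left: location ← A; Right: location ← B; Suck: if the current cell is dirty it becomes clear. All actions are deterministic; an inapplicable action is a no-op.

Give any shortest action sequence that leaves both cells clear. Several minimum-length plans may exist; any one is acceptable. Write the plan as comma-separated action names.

Suck

step 1/1 (Suck): (A; A:clear, B:clear)
min 1: A is dirty, one Suck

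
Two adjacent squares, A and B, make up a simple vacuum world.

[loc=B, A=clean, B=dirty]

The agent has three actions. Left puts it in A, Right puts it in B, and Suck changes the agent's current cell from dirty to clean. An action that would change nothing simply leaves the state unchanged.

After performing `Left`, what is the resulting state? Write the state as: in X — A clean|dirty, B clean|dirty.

in A — A clean, B dirty

start: in B — A clean, B dirty
Left (#1): in A — A clean, B dirty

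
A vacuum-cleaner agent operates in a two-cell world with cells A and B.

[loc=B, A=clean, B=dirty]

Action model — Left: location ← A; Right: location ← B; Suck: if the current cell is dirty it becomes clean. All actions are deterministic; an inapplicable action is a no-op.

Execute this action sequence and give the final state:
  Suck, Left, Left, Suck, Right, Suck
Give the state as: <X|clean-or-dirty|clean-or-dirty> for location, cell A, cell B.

1) do Suck; now <B|clean|clean>
2) do Left; now <A|clean|clean>
3) do Left; now <A|clean|clean>
4) do Suck; now <A|clean|clean>
5) do Right; now <B|clean|clean>
6) do Suck; now <B|clean|clean>

<B|clean|clean>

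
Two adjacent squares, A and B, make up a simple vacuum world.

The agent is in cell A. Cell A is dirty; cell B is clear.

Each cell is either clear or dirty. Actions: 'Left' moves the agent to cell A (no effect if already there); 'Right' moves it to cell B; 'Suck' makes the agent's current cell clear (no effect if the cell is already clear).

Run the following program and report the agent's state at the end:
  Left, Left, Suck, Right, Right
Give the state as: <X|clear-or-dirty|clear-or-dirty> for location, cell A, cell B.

Left (#1): <A|dirty|clear>
Left (#2): <A|dirty|clear>
Suck (#3): <A|clear|clear>
Right (#4): <B|clear|clear>
Right (#5): <B|clear|clear>

<B|clear|clear>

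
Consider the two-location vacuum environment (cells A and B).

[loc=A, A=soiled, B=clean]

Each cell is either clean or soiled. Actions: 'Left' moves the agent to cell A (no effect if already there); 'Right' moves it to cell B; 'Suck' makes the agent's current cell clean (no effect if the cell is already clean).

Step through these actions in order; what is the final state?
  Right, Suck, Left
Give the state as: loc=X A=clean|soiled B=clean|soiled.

loc=A A=soiled B=clean

t=1 Right ⇒ loc=B A=soiled B=clean
t=2 Suck ⇒ loc=B A=soiled B=clean
t=3 Left ⇒ loc=A A=soiled B=clean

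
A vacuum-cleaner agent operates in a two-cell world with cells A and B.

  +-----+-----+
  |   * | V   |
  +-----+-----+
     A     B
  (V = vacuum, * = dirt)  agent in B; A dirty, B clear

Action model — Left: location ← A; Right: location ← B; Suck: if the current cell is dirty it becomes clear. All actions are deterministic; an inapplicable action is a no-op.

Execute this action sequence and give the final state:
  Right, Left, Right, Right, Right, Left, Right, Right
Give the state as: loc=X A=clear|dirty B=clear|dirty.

loc=B A=dirty B=clear

step 1/8 (Right): loc=B A=dirty B=clear
step 2/8 (Left): loc=A A=dirty B=clear
step 3/8 (Right): loc=B A=dirty B=clear
step 4/8 (Right): loc=B A=dirty B=clear
step 5/8 (Right): loc=B A=dirty B=clear
step 6/8 (Left): loc=A A=dirty B=clear
step 7/8 (Right): loc=B A=dirty B=clear
step 8/8 (Right): loc=B A=dirty B=clear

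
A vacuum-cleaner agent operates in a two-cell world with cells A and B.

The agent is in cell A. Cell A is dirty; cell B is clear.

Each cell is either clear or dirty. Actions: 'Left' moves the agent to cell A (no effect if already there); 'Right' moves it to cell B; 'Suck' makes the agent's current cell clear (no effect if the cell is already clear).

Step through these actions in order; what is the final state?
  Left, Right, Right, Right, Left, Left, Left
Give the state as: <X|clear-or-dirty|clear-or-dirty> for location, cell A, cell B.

Left (#1): <A|dirty|clear>
Right (#2): <B|dirty|clear>
Right (#3): <B|dirty|clear>
Right (#4): <B|dirty|clear>
Left (#5): <A|dirty|clear>
Left (#6): <A|dirty|clear>
Left (#7): <A|dirty|clear>

<A|dirty|clear>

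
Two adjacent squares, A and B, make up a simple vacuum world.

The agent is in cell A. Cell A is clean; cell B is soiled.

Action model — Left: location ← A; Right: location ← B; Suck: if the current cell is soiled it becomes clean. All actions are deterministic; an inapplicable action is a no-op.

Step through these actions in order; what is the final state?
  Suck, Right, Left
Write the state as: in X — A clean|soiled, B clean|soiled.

in A — A clean, B soiled

1. Suck → in A — A clean, B soiled
2. Right → in B — A clean, B soiled
3. Left → in A — A clean, B soiled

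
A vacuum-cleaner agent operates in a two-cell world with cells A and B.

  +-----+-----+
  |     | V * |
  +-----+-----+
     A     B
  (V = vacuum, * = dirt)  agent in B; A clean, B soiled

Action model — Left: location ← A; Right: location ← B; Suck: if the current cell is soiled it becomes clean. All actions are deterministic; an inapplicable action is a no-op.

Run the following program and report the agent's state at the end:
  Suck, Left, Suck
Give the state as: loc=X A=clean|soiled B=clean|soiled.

loc=A A=clean B=clean

Suck (#1): loc=B A=clean B=clean
Left (#2): loc=A A=clean B=clean
Suck (#3): loc=A A=clean B=clean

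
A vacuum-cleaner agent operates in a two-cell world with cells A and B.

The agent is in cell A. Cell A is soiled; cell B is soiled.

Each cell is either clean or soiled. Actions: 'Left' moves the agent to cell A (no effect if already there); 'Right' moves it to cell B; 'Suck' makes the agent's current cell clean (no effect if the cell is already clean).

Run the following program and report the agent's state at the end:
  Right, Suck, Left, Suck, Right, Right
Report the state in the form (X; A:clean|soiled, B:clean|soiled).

(B; A:clean, B:clean)

1. Right → (B; A:soiled, B:soiled)
2. Suck → (B; A:soiled, B:clean)
3. Left → (A; A:soiled, B:clean)
4. Suck → (A; A:clean, B:clean)
5. Right → (B; A:clean, B:clean)
6. Right → (B; A:clean, B:clean)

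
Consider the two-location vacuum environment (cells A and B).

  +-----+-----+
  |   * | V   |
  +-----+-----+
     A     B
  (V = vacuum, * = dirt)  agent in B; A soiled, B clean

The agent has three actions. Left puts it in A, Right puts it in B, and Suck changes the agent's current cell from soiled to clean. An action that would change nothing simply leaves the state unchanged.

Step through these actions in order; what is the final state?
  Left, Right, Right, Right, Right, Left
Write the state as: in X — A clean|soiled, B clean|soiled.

t=1 Left ⇒ in A — A soiled, B clean
t=2 Right ⇒ in B — A soiled, B clean
t=3 Right ⇒ in B — A soiled, B clean
t=4 Right ⇒ in B — A soiled, B clean
t=5 Right ⇒ in B — A soiled, B clean
t=6 Left ⇒ in A — A soiled, B clean

in A — A soiled, B clean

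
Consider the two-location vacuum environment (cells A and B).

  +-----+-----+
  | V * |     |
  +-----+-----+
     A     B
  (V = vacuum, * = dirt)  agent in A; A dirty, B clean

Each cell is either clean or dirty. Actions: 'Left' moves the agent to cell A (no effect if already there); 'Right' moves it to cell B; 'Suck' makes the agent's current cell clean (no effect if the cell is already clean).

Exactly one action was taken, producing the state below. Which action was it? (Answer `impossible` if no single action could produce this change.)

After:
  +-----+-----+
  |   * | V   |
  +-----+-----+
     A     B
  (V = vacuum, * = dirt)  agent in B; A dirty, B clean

try  Left: in A — A dirty, B clean
try Right: in B — A dirty, B clean  ← match
try  Suck: in A — A clean, B clean

Right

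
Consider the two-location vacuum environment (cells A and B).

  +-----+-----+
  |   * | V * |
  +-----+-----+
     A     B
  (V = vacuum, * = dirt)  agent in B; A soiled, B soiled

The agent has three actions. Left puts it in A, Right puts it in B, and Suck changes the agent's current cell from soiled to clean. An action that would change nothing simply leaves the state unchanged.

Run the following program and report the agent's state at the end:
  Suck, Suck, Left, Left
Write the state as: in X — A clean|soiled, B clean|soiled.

step 1/4 (Suck): in B — A soiled, B clean
step 2/4 (Suck): in B — A soiled, B clean
step 3/4 (Left): in A — A soiled, B clean
step 4/4 (Left): in A — A soiled, B clean

in A — A soiled, B clean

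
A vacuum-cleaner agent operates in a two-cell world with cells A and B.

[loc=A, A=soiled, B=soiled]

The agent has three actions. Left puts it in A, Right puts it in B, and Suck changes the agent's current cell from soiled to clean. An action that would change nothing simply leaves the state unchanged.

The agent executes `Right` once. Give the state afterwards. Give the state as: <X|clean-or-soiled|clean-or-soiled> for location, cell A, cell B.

<B|soiled|soiled>

start: <A|soiled|soiled>
step 1/1 (Right): <B|soiled|soiled>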